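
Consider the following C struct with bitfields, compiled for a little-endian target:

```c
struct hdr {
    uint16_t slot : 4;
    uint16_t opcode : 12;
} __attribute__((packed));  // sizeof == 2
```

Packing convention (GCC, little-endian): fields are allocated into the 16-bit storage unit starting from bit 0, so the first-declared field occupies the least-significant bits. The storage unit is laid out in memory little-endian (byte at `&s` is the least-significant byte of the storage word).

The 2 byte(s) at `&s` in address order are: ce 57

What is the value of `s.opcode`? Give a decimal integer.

[0]=0xce [1]=0x57 (little-endian) → word 0x57ce
slot:4 @ bit 0 → (0x57ce>>0)&0xf = 0xe
opcode:12 @ bit 4 → (0x57ce>>4)&0xfff = 0x57c  ←

1404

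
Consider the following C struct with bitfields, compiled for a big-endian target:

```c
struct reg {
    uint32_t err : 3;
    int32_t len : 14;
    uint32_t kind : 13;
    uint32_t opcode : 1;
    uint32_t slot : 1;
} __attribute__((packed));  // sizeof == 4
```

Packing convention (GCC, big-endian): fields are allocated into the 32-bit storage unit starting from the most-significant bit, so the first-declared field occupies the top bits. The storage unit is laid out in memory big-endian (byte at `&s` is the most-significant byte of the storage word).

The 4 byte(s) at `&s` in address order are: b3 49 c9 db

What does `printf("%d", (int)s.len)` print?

-6509

[0]=0xb3 [1]=0x49 [2]=0xc9 [3]=0xdb (big-endian) → word 0xb349c9db
err:3 @ bit 29 → (0xb349c9db>>29)&0x7 = 0x5
len:14 @ bit 15 → (0xb349c9db>>15)&0x3fff = 0x2693  ←
kind:13 @ bit 2 → (0xb349c9db>>2)&0x1fff = 0x1276
opcode:1 @ bit 1 → (0xb349c9db>>1)&0x1 = 0x1
slot:1 @ bit 0 → (0xb349c9db>>0)&0x1 = 0x1
len signed 14b, MSB=1: 9875 - 16384 = -6509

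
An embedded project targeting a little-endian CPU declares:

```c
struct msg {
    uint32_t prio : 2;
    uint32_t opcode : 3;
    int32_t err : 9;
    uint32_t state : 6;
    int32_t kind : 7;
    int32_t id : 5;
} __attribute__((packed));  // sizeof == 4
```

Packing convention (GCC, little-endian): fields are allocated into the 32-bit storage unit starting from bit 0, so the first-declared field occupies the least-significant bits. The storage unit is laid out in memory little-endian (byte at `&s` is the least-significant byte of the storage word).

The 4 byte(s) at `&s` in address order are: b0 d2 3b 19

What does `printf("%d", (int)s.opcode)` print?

4

[0]=0xb0 [1]=0xd2 [2]=0x3b [3]=0x19 (little-endian) → word 0x193bd2b0
prio:2 @ bit 0 → (0x193bd2b0>>0)&0x3 = 0x0
opcode:3 @ bit 2 → (0x193bd2b0>>2)&0x7 = 0x4  ←
err:9 @ bit 5 → (0x193bd2b0>>5)&0x1ff = 0x95
state:6 @ bit 14 → (0x193bd2b0>>14)&0x3f = 0x2f
kind:7 @ bit 20 → (0x193bd2b0>>20)&0x7f = 0x13
id:5 @ bit 27 → (0x193bd2b0>>27)&0x1f = 0x3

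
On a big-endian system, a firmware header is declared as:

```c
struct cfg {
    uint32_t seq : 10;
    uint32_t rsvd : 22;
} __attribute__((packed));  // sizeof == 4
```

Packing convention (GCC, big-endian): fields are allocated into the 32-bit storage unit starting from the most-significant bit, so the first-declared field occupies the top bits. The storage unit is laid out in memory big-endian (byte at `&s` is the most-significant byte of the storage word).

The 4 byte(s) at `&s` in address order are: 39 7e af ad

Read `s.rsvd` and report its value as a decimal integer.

4108205

[0]=0x39 [1]=0x7e [2]=0xaf [3]=0xad (big-endian) → word 0x397eafad
seq:10 @ bit 22 → (0x397eafad>>22)&0x3ff = 0xe5
rsvd:22 @ bit 0 → (0x397eafad>>0)&0x3fffff = 0x3eafad  ←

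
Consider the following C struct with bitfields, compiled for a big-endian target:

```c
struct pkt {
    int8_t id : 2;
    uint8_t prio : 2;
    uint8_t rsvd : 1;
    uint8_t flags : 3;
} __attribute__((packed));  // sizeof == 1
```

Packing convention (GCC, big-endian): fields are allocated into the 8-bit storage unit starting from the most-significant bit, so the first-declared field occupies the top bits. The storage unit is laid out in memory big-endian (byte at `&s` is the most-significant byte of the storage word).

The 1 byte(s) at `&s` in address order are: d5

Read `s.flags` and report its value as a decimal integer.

5

[0]=0xd5 (big-endian) → word 0xd5
id [6+:2] = (word>>6) & 0x3 = 3
prio [4+:2] = (word>>4) & 0x3 = 1
rsvd [3+:1] = (word>>3) & 0x1 = 0
flags [0+:3] = (word>>0) & 0x7 = 5  ←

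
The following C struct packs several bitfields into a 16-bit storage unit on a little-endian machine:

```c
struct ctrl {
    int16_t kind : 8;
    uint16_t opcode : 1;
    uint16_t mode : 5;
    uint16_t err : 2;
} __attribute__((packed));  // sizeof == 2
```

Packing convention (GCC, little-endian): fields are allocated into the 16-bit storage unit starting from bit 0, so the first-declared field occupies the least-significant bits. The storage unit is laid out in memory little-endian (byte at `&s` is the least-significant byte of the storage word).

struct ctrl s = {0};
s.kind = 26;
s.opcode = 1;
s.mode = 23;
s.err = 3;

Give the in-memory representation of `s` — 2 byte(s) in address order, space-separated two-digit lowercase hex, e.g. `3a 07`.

[0+:8] kind=26 & 0xff = 0x1a; word=0x001a
[8+:1] opcode=1 & 0x1 = 0x1; word=0x011a
[9+:5] mode=23 & 0x1f = 0x17; word=0x2f1a
[14+:2] err=3 & 0x3 = 0x3; word=0xef1a
word = 0xef1a → little-endian bytes:
  [0]=0x1a  [1]=0xef

1a ef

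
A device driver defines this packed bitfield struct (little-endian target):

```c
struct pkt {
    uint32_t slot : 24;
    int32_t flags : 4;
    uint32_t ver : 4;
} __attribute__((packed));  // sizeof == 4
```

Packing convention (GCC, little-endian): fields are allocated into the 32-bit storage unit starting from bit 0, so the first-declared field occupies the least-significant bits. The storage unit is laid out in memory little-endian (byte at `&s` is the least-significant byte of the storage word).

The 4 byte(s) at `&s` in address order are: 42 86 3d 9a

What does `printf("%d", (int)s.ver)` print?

[0]=0x42 [1]=0x86 [2]=0x3d [3]=0x9a (little-endian) → word 0x9a3d8642
slot:24 @ bit 0 → (0x9a3d8642>>0)&0xffffff = 0x3d8642
flags:4 @ bit 24 → (0x9a3d8642>>24)&0xf = 0xa
ver:4 @ bit 28 → (0x9a3d8642>>28)&0xf = 0x9  ←

9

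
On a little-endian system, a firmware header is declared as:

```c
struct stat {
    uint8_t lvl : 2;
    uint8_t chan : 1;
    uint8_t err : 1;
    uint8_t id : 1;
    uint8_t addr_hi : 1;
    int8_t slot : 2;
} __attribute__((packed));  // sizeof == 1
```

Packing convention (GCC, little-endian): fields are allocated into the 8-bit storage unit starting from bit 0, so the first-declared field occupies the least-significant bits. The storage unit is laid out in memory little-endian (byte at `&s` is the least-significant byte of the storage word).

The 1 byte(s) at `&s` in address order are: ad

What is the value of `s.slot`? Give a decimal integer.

-2

[0]=0xad (little-endian) → word 0xad
lvl:2 @ bit 0 → (0xad>>0)&0x3 = 0x1
chan:1 @ bit 2 → (0xad>>2)&0x1 = 0x1
err:1 @ bit 3 → (0xad>>3)&0x1 = 0x1
id:1 @ bit 4 → (0xad>>4)&0x1 = 0x0
addr_hi:1 @ bit 5 → (0xad>>5)&0x1 = 0x1
slot:2 @ bit 6 → (0xad>>6)&0x3 = 0x2  ←
slot signed 2b, MSB=1: 2 - 4 = -2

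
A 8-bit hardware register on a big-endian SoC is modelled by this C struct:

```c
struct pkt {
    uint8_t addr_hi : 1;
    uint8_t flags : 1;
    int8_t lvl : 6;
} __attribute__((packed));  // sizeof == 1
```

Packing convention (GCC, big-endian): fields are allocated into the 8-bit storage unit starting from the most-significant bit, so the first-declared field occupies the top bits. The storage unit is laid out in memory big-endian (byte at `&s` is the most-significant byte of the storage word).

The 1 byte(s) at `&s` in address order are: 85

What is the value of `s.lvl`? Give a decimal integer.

5

[0]=0x85 (big-endian) → word 0x85
addr_hi [7+:1] = (word>>7) & 0x1 = 1
flags [6+:1] = (word>>6) & 0x1 = 0
lvl [0+:6] = (word>>0) & 0x3f = 5  ←
lvl signed 6b, MSB=0: value = 5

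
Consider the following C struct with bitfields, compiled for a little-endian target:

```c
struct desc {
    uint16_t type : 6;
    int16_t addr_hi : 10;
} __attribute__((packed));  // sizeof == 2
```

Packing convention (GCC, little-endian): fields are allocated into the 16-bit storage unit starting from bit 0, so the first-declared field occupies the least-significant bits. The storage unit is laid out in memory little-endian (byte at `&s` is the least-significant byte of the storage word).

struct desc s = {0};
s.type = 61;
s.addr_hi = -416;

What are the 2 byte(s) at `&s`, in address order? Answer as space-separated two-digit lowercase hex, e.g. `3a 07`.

3d 98

[0+:6] type=61 & 0x3f = 0x3d; word=0x003d
[6+:10] addr_hi=-416 & 0x3ff = 0x260; word=0x983d
word = 0x983d → little-endian bytes:
  [0]=0x3d  [1]=0x98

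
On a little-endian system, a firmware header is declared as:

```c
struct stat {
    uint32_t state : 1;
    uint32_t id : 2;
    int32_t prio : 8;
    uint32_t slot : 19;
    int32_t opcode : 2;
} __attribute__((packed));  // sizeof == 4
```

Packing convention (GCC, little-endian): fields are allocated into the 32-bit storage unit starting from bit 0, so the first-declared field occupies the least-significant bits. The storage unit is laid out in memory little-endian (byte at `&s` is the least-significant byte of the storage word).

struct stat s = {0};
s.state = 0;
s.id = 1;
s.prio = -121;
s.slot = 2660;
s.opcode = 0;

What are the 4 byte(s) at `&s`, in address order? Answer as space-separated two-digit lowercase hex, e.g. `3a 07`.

state (1b) val=0 bits=0x0 at bit 0: 0x00000000
id (2b) val=1 bits=0x1 at bit 1: 0x00000002
prio (8b) val=-121 bits=0x87 at bit 3: 0x0000043a
slot (19b) val=2660 bits=0xa64 at bit 11: 0x0053243a
opcode (2b) val=0 bits=0x0 at bit 30: 0x0053243a
word = 0x0053243a → little-endian bytes:
  [0]=0x3a  [1]=0x24  [2]=0x53  [3]=0x00

3a 24 53 00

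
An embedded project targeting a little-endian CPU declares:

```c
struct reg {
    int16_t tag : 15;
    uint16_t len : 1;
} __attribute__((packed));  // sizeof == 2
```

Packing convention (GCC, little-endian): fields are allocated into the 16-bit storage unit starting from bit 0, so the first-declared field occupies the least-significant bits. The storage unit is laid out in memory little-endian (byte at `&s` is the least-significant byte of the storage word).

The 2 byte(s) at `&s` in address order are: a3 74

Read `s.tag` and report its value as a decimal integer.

-2909

[0]=0xa3 [1]=0x74 (little-endian) → word 0x74a3
tag:15 @ bit 0 → (0x74a3>>0)&0x7fff = 0x74a3  ←
len:1 @ bit 15 → (0x74a3>>15)&0x1 = 0x0
tag signed 15b, MSB=1: 29859 - 32768 = -2909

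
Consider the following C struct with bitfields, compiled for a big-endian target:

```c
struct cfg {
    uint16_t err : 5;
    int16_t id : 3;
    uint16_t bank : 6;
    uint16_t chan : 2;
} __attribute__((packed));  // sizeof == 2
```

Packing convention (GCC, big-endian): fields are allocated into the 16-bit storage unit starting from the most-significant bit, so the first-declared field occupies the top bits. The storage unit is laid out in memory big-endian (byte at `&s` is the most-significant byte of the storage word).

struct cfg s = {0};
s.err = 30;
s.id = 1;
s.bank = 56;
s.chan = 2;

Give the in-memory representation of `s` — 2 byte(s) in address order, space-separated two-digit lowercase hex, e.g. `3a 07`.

f1 e2

err (5b) val=30 bits=0x1e at bit 11: 0xf000
id (3b) val=1 bits=0x1 at bit 8: 0xf100
bank (6b) val=56 bits=0x38 at bit 2: 0xf1e0
chan (2b) val=2 bits=0x2 at bit 0: 0xf1e2
word = 0xf1e2 → big-endian bytes:
  [0]=0xf1  [1]=0xe2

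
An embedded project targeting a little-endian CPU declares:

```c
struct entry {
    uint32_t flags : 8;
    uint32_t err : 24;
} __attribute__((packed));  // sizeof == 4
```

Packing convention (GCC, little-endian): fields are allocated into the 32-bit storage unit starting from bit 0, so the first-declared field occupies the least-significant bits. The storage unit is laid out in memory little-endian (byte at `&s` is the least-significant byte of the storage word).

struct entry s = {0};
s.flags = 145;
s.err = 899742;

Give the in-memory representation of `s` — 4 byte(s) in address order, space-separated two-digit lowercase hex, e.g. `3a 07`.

91 9e ba 0d

flags:8 = 145 → 0x91 << 0 → word 0x00000091
err:24 = 899742 → 0xdba9e << 8 → word 0x0dba9e91
word = 0x0dba9e91 → little-endian bytes:
  [0]=0x91  [1]=0x9e  [2]=0xba  [3]=0x0d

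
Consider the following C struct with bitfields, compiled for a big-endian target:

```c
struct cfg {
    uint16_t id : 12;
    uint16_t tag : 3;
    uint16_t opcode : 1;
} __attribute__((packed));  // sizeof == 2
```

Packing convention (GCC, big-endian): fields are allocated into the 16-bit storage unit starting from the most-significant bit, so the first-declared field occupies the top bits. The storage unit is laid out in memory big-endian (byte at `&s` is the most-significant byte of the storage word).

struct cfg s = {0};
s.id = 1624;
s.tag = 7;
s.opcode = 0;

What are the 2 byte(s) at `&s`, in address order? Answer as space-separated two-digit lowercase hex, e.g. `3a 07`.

id:12 = 1624 → 0x658 << 4 → word 0x6580
tag:3 = 7 → 0x7 << 1 → word 0x658e
opcode:1 = 0 → 0x0 << 0 → word 0x658e
word = 0x658e → big-endian bytes:
  [0]=0x65  [1]=0x8e

65 8e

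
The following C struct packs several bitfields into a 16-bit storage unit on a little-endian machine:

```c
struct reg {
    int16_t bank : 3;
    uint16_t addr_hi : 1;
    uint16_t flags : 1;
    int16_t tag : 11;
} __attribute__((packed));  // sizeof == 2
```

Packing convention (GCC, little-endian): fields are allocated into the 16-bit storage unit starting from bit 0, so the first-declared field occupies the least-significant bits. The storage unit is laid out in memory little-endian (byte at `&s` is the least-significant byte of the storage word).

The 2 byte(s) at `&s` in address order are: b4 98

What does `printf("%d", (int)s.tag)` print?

[0]=0xb4 [1]=0x98 (little-endian) → word 0x98b4
bank:3 @ bit 0 → (0x98b4>>0)&0x7 = 0x4
addr_hi:1 @ bit 3 → (0x98b4>>3)&0x1 = 0x0
flags:1 @ bit 4 → (0x98b4>>4)&0x1 = 0x1
tag:11 @ bit 5 → (0x98b4>>5)&0x7ff = 0x4c5  ←
tag signed 11b, MSB=1: 1221 - 2048 = -827

-827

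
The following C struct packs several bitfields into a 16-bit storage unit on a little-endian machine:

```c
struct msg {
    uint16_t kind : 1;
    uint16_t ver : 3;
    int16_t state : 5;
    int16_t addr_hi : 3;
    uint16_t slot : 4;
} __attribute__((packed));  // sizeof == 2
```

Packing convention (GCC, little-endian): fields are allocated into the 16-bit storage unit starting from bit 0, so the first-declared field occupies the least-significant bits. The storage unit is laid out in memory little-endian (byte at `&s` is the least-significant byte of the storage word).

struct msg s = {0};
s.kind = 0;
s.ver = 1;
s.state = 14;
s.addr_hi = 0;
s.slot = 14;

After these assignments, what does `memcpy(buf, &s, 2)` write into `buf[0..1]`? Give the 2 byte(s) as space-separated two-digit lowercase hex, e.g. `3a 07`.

e2 e0

kind (1b) val=0 bits=0x0 at bit 0: 0x0000
ver (3b) val=1 bits=0x1 at bit 1: 0x0002
state (5b) val=14 bits=0xe at bit 4: 0x00e2
addr_hi (3b) val=0 bits=0x0 at bit 9: 0x00e2
slot (4b) val=14 bits=0xe at bit 12: 0xe0e2
word = 0xe0e2 → little-endian bytes:
  [0]=0xe2  [1]=0xe0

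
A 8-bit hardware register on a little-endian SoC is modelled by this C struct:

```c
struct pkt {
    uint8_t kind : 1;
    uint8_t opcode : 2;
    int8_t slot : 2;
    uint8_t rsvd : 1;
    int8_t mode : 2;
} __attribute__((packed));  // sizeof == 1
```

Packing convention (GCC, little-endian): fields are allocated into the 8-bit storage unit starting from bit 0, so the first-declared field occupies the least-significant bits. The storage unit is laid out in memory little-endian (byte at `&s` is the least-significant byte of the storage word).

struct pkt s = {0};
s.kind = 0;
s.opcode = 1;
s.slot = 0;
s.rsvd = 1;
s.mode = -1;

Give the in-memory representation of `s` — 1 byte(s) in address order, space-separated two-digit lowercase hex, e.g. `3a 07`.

kind:1 = 0 → 0x0 << 0 → word 0x00
opcode:2 = 1 → 0x1 << 1 → word 0x02
slot:2 = 0 → 0x0 << 3 → word 0x02
rsvd:1 = 1 → 0x1 << 5 → word 0x22
mode:2 = -1 → 0x3 << 6 → word 0xe2
word = 0xe2 → little-endian bytes:
  [0]=0xe2

e2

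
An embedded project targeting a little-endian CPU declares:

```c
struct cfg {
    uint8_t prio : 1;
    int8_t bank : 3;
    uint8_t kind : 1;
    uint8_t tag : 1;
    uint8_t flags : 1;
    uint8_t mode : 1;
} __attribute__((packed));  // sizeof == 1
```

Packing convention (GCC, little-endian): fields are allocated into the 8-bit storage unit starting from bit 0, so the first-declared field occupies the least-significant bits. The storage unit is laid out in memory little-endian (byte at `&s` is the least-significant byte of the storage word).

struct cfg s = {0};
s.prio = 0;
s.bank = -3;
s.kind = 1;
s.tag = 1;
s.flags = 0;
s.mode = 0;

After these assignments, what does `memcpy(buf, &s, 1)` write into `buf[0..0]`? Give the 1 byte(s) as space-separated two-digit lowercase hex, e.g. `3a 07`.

3a

[0+:1] prio=0 & 0x1 = 0x0; word=0x00
[1+:3] bank=-3 & 0x7 = 0x5; word=0x0a
[4+:1] kind=1 & 0x1 = 0x1; word=0x1a
[5+:1] tag=1 & 0x1 = 0x1; word=0x3a
[6+:1] flags=0 & 0x1 = 0x0; word=0x3a
[7+:1] mode=0 & 0x1 = 0x0; word=0x3a
word = 0x3a → little-endian bytes:
  [0]=0x3a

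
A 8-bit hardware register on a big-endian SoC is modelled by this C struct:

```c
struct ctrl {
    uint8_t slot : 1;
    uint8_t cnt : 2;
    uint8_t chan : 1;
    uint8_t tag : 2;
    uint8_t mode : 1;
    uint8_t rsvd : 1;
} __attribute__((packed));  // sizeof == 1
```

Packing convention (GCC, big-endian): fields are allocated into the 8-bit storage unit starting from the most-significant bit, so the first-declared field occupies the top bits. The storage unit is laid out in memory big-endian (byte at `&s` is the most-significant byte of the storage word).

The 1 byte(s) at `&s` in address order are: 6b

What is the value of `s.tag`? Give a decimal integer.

[0]=0x6b (big-endian) → word 0x6b
slot [7+:1] = (word>>7) & 0x1 = 0
cnt [5+:2] = (word>>5) & 0x3 = 3
chan [4+:1] = (word>>4) & 0x1 = 0
tag [2+:2] = (word>>2) & 0x3 = 2  ←
mode [1+:1] = (word>>1) & 0x1 = 1
rsvd [0+:1] = (word>>0) & 0x1 = 1

2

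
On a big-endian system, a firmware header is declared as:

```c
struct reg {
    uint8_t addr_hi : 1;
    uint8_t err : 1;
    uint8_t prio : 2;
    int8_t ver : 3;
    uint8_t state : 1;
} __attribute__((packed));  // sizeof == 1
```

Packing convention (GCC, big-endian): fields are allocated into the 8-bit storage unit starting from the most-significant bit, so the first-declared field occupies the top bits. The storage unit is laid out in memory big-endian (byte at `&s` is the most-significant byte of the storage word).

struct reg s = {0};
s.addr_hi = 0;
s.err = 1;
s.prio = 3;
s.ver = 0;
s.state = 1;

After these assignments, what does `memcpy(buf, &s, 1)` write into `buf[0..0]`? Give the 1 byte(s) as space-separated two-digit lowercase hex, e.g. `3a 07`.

addr_hi:1 = 0 → 0x0 << 7 → word 0x00
err:1 = 1 → 0x1 << 6 → word 0x40
prio:2 = 3 → 0x3 << 4 → word 0x70
ver:3 = 0 → 0x0 << 1 → word 0x70
state:1 = 1 → 0x1 << 0 → word 0x71
word = 0x71 → big-endian bytes:
  [0]=0x71

71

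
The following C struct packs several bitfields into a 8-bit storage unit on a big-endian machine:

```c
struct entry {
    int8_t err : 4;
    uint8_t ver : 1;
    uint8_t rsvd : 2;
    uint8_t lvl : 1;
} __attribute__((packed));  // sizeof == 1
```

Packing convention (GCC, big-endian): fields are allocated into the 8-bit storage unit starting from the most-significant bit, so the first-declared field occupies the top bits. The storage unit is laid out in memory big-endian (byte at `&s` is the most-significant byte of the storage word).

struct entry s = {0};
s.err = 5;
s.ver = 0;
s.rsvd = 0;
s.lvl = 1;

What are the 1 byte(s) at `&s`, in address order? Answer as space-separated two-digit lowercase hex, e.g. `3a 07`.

51

[4+:4] err=5 & 0xf = 0x5; word=0x50
[3+:1] ver=0 & 0x1 = 0x0; word=0x50
[1+:2] rsvd=0 & 0x3 = 0x0; word=0x50
[0+:1] lvl=1 & 0x1 = 0x1; word=0x51
word = 0x51 → big-endian bytes:
  [0]=0x51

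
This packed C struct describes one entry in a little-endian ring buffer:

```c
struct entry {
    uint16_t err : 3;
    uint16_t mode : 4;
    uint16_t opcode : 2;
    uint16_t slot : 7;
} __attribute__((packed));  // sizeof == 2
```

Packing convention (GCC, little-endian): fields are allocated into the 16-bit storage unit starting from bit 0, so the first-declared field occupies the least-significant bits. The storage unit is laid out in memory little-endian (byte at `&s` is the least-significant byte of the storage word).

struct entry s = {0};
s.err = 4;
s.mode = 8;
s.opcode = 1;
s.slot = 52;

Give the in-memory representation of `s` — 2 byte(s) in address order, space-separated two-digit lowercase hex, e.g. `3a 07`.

err:3 = 4 → 0x4 << 0 → word 0x0004
mode:4 = 8 → 0x8 << 3 → word 0x0044
opcode:2 = 1 → 0x1 << 7 → word 0x00c4
slot:7 = 52 → 0x34 << 9 → word 0x68c4
word = 0x68c4 → little-endian bytes:
  [0]=0xc4  [1]=0x68

c4 68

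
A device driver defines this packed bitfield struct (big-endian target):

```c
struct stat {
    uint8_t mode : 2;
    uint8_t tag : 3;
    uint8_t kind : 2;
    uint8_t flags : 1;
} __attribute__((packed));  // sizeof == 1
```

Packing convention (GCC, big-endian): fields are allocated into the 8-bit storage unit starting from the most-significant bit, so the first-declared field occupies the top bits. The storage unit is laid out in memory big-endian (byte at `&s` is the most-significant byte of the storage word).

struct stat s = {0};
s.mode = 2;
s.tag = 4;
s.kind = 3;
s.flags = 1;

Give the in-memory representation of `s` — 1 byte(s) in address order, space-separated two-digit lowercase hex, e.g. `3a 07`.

a7

[6+:2] mode=2 & 0x3 = 0x2; word=0x80
[3+:3] tag=4 & 0x7 = 0x4; word=0xa0
[1+:2] kind=3 & 0x3 = 0x3; word=0xa6
[0+:1] flags=1 & 0x1 = 0x1; word=0xa7
word = 0xa7 → big-endian bytes:
  [0]=0xa7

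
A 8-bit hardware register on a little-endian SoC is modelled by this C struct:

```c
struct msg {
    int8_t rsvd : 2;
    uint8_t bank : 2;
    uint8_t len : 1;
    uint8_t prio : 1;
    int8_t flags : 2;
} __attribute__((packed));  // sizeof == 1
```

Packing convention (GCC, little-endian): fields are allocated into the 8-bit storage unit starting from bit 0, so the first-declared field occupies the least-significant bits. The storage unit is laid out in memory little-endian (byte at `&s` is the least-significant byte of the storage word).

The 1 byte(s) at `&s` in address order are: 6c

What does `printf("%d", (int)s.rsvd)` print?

0

[0]=0x6c (little-endian) → word 0x6c
rsvd:2 @ bit 0 → (0x6c>>0)&0x3 = 0x0  ←
bank:2 @ bit 2 → (0x6c>>2)&0x3 = 0x3
len:1 @ bit 4 → (0x6c>>4)&0x1 = 0x0
prio:1 @ bit 5 → (0x6c>>5)&0x1 = 0x1
flags:2 @ bit 6 → (0x6c>>6)&0x3 = 0x1
rsvd signed 2b, MSB=0: value = 0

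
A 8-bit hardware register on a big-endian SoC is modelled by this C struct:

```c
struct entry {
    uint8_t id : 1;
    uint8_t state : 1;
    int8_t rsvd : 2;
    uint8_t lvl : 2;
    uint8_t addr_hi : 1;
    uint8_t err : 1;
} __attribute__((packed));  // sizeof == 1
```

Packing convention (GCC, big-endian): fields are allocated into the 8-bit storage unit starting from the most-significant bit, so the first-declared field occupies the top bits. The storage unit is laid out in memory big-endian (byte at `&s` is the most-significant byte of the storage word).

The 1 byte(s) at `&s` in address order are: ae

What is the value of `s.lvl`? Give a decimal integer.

3

[0]=0xae (big-endian) → word 0xae
id:1 @ bit 7 → (0xae>>7)&0x1 = 0x1
state:1 @ bit 6 → (0xae>>6)&0x1 = 0x0
rsvd:2 @ bit 4 → (0xae>>4)&0x3 = 0x2
lvl:2 @ bit 2 → (0xae>>2)&0x3 = 0x3  ←
addr_hi:1 @ bit 1 → (0xae>>1)&0x1 = 0x1
err:1 @ bit 0 → (0xae>>0)&0x1 = 0x0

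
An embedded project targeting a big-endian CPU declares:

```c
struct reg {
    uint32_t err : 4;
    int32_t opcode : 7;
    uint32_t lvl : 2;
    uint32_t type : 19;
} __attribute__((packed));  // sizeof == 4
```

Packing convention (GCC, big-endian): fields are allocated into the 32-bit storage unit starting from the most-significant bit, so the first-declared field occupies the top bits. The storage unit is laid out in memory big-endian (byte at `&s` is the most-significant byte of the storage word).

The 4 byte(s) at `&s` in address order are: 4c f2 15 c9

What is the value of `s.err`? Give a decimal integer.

[0]=0x4c [1]=0xf2 [2]=0x15 [3]=0xc9 (big-endian) → word 0x4cf215c9
err:4 @ bit 28 → (0x4cf215c9>>28)&0xf = 0x4  ←
opcode:7 @ bit 21 → (0x4cf215c9>>21)&0x7f = 0x67
lvl:2 @ bit 19 → (0x4cf215c9>>19)&0x3 = 0x2
type:19 @ bit 0 → (0x4cf215c9>>0)&0x7ffff = 0x215c9

4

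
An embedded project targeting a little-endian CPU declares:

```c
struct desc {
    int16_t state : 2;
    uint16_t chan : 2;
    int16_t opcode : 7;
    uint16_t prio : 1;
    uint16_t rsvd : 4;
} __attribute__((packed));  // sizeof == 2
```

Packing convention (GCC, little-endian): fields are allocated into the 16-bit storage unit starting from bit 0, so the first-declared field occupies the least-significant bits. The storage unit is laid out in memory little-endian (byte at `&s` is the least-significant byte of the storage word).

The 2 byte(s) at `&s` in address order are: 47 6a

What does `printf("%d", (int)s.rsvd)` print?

[0]=0x47 [1]=0x6a (little-endian) → word 0x6a47
state:2 @ bit 0 → (0x6a47>>0)&0x3 = 0x3
chan:2 @ bit 2 → (0x6a47>>2)&0x3 = 0x1
opcode:7 @ bit 4 → (0x6a47>>4)&0x7f = 0x24
prio:1 @ bit 11 → (0x6a47>>11)&0x1 = 0x1
rsvd:4 @ bit 12 → (0x6a47>>12)&0xf = 0x6  ←

6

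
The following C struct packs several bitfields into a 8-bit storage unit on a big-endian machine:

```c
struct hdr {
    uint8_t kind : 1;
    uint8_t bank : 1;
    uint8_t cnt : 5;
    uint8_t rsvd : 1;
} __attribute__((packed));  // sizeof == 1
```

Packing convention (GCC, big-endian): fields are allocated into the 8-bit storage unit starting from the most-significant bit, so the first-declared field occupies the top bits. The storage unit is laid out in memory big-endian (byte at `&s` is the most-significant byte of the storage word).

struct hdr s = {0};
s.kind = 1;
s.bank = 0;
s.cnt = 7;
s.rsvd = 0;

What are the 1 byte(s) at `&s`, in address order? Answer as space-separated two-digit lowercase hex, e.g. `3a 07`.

kind (1b) val=1 bits=0x1 at bit 7: 0x80
bank (1b) val=0 bits=0x0 at bit 6: 0x80
cnt (5b) val=7 bits=0x7 at bit 1: 0x8e
rsvd (1b) val=0 bits=0x0 at bit 0: 0x8e
word = 0x8e → big-endian bytes:
  [0]=0x8e

8e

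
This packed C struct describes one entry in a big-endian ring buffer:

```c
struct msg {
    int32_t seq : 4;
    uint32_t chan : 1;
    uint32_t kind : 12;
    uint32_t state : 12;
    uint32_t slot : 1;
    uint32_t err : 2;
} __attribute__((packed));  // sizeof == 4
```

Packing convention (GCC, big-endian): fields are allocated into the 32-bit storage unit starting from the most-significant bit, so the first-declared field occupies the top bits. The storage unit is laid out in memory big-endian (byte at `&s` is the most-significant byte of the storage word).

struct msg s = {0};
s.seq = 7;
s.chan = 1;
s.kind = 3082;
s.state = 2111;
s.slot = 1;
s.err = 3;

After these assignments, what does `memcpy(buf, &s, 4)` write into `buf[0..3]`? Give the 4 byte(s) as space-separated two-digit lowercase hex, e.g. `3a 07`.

[28+:4] seq=7 & 0xf = 0x7; word=0x70000000
[27+:1] chan=1 & 0x1 = 0x1; word=0x78000000
[15+:12] kind=3082 & 0xfff = 0xc0a; word=0x7e050000
[3+:12] state=2111 & 0xfff = 0x83f; word=0x7e0541f8
[2+:1] slot=1 & 0x1 = 0x1; word=0x7e0541fc
[0+:2] err=3 & 0x3 = 0x3; word=0x7e0541ff
word = 0x7e0541ff → big-endian bytes:
  [0]=0x7e  [1]=0x05  [2]=0x41  [3]=0xff

7e 05 41 ff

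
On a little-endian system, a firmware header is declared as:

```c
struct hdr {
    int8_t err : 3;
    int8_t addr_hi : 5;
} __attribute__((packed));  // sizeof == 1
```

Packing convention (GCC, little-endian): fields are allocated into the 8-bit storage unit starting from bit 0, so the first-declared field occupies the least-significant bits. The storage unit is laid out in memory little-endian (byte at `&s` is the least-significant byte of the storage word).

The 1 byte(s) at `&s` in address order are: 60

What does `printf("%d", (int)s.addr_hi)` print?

12

[0]=0x60 (little-endian) → word 0x60
err:3 @ bit 0 → (0x60>>0)&0x7 = 0x0
addr_hi:5 @ bit 3 → (0x60>>3)&0x1f = 0xc  ←
addr_hi signed 5b, MSB=0: value = 12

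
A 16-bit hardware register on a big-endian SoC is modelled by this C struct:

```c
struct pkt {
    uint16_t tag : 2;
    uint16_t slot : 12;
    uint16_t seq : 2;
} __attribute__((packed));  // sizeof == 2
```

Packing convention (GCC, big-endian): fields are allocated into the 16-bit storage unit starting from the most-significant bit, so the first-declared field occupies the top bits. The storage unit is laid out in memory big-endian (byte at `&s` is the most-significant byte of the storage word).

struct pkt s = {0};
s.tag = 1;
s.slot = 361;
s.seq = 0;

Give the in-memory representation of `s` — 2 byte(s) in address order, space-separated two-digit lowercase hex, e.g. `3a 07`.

45 a4

[14+:2] tag=1 & 0x3 = 0x1; word=0x4000
[2+:12] slot=361 & 0xfff = 0x169; word=0x45a4
[0+:2] seq=0 & 0x3 = 0x0; word=0x45a4
word = 0x45a4 → big-endian bytes:
  [0]=0x45  [1]=0xa4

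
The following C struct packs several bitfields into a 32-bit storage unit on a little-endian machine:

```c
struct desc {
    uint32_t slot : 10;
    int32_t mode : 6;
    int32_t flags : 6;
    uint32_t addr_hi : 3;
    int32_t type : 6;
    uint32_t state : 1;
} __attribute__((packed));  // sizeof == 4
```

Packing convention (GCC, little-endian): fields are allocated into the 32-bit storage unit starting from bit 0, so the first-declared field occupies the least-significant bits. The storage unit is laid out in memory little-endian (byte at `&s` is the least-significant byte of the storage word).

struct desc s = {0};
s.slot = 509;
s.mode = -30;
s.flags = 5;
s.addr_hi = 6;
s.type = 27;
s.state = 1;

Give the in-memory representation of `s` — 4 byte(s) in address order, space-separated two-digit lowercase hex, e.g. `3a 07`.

fd 89 85 b7

slot:10 = 509 → 0x1fd << 0 → word 0x000001fd
mode:6 = -30 → 0x22 << 10 → word 0x000089fd
flags:6 = 5 → 0x5 << 16 → word 0x000589fd
addr_hi:3 = 6 → 0x6 << 22 → word 0x018589fd
type:6 = 27 → 0x1b << 25 → word 0x378589fd
state:1 = 1 → 0x1 << 31 → word 0xb78589fd
word = 0xb78589fd → little-endian bytes:
  [0]=0xfd  [1]=0x89  [2]=0x85  [3]=0xb7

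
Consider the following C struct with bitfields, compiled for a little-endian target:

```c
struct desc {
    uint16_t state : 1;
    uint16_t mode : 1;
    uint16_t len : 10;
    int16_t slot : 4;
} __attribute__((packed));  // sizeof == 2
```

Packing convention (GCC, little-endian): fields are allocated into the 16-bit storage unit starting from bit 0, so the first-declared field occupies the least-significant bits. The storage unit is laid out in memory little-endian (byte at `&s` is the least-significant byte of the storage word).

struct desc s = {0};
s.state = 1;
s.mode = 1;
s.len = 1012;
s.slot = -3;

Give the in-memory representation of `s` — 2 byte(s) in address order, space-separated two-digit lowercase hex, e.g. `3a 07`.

state:1 = 1 → 0x1 << 0 → word 0x0001
mode:1 = 1 → 0x1 << 1 → word 0x0003
len:10 = 1012 → 0x3f4 << 2 → word 0x0fd3
slot:4 = -3 → 0xd << 12 → word 0xdfd3
word = 0xdfd3 → little-endian bytes:
  [0]=0xd3  [1]=0xdf

d3 df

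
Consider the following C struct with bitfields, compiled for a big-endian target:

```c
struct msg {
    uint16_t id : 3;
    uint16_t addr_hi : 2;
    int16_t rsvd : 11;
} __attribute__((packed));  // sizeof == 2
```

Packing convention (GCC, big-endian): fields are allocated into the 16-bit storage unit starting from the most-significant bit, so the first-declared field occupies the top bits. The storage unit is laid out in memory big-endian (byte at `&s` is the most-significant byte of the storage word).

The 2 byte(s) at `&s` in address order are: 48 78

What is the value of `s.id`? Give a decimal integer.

[0]=0x48 [1]=0x78 (big-endian) → word 0x4878
id:3 @ bit 13 → (0x4878>>13)&0x7 = 0x2  ←
addr_hi:2 @ bit 11 → (0x4878>>11)&0x3 = 0x1
rsvd:11 @ bit 0 → (0x4878>>0)&0x7ff = 0x78

2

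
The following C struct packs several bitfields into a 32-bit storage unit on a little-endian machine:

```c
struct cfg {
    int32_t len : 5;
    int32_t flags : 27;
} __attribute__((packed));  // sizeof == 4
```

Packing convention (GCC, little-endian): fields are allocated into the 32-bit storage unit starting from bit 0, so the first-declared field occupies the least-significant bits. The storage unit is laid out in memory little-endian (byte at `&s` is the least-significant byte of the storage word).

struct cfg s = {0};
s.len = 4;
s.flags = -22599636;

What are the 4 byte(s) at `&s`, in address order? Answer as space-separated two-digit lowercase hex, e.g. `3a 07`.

[0+:5] len=4 & 0x1f = 0x4; word=0x00000004
[5+:27] flags=-22599636 & 0x7ffffff = 0x6a7282c; word=0xd4e50584
word = 0xd4e50584 → little-endian bytes:
  [0]=0x84  [1]=0x05  [2]=0xe5  [3]=0xd4

84 05 e5 d4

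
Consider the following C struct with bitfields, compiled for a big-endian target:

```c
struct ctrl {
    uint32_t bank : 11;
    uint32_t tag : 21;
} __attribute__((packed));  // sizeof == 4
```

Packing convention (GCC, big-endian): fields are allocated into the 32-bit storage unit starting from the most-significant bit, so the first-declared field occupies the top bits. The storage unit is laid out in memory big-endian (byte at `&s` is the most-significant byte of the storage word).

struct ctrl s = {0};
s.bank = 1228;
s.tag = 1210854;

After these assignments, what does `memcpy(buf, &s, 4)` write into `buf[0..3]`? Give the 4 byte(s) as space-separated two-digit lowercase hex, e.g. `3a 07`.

bank:11 = 1228 → 0x4cc << 21 → word 0x99800000
tag:21 = 1210854 → 0x1279e6 << 0 → word 0x999279e6
word = 0x999279e6 → big-endian bytes:
  [0]=0x99  [1]=0x92  [2]=0x79  [3]=0xe6

99 92 79 e6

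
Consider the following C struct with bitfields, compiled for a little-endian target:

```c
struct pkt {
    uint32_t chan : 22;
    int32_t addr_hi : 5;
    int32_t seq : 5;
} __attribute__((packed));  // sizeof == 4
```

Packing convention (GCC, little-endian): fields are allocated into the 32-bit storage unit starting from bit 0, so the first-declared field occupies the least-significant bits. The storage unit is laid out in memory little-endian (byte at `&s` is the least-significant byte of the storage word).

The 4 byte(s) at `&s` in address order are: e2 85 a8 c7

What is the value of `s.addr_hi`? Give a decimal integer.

-2

[0]=0xe2 [1]=0x85 [2]=0xa8 [3]=0xc7 (little-endian) → word 0xc7a885e2
chan:22 @ bit 0 → (0xc7a885e2>>0)&0x3fffff = 0x2885e2
addr_hi:5 @ bit 22 → (0xc7a885e2>>22)&0x1f = 0x1e  ←
seq:5 @ bit 27 → (0xc7a885e2>>27)&0x1f = 0x18
addr_hi signed 5b, MSB=1: 30 - 32 = -2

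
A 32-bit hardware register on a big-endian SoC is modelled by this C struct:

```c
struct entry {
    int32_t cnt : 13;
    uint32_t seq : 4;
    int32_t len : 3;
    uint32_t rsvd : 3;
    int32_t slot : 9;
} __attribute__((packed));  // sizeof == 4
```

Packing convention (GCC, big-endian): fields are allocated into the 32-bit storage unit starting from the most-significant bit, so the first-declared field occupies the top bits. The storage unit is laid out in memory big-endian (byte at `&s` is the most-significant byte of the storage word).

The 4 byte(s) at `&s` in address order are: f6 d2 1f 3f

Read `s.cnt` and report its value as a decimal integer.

-294

[0]=0xf6 [1]=0xd2 [2]=0x1f [3]=0x3f (big-endian) → word 0xf6d21f3f
cnt:13 @ bit 19 → (0xf6d21f3f>>19)&0x1fff = 0x1eda  ←
seq:4 @ bit 15 → (0xf6d21f3f>>15)&0xf = 0x4
len:3 @ bit 12 → (0xf6d21f3f>>12)&0x7 = 0x1
rsvd:3 @ bit 9 → (0xf6d21f3f>>9)&0x7 = 0x7
slot:9 @ bit 0 → (0xf6d21f3f>>0)&0x1ff = 0x13f
cnt signed 13b, MSB=1: 7898 - 8192 = -294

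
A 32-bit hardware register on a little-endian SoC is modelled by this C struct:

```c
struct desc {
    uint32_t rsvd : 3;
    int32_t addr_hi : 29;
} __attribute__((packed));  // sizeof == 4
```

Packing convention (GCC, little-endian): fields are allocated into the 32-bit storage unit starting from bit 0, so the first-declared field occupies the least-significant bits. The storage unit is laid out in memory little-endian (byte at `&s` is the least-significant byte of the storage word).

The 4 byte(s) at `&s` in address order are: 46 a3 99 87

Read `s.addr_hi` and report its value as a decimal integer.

[0]=0x46 [1]=0xa3 [2]=0x99 [3]=0x87 (little-endian) → word 0x8799a346
rsvd [0+:3] = (word>>0) & 0x7 = 6
addr_hi [3+:29] = (word>>3) & 0x1fffffff = 284374120  ←
addr_hi signed 29b, MSB=1: 284374120 - 536870912 = -252496792

-252496792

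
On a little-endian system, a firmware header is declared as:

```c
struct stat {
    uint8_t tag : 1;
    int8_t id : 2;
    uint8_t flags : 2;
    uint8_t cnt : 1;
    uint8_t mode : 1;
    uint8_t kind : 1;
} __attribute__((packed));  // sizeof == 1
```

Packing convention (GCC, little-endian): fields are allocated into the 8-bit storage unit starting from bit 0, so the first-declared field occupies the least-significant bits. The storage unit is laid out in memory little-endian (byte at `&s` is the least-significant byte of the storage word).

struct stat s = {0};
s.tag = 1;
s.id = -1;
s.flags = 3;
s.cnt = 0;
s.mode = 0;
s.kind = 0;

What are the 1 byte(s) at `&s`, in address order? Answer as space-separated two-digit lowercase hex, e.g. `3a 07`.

1f

tag:1 = 1 → 0x1 << 0 → word 0x01
id:2 = -1 → 0x3 << 1 → word 0x07
flags:2 = 3 → 0x3 << 3 → word 0x1f
cnt:1 = 0 → 0x0 << 5 → word 0x1f
mode:1 = 0 → 0x0 << 6 → word 0x1f
kind:1 = 0 → 0x0 << 7 → word 0x1f
word = 0x1f → little-endian bytes:
  [0]=0x1f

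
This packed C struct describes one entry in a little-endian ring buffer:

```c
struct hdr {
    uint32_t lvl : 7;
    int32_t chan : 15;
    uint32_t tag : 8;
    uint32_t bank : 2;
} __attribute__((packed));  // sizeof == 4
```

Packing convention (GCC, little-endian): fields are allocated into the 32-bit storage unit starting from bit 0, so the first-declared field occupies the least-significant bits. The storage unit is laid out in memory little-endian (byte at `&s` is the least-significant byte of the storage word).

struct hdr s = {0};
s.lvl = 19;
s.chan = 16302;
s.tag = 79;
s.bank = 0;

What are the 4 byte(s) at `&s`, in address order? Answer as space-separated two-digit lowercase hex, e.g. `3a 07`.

lvl (7b) val=19 bits=0x13 at bit 0: 0x00000013
chan (15b) val=16302 bits=0x3fae at bit 7: 0x001fd713
tag (8b) val=79 bits=0x4f at bit 22: 0x13dfd713
bank (2b) val=0 bits=0x0 at bit 30: 0x13dfd713
word = 0x13dfd713 → little-endian bytes:
  [0]=0x13  [1]=0xd7  [2]=0xdf  [3]=0x13

13 d7 df 13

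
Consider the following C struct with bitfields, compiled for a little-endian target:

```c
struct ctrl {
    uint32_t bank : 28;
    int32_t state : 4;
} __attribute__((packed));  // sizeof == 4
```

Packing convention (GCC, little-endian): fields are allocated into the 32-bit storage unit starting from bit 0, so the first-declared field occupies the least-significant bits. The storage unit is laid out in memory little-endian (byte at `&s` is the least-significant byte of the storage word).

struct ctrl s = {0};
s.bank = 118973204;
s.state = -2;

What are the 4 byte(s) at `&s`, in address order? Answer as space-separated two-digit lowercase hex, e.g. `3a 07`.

14 63 17 e7

bank:28 = 118973204 → 0x7176314 << 0 → word 0x07176314
state:4 = -2 → 0xe << 28 → word 0xe7176314
word = 0xe7176314 → little-endian bytes:
  [0]=0x14  [1]=0x63  [2]=0x17  [3]=0xe7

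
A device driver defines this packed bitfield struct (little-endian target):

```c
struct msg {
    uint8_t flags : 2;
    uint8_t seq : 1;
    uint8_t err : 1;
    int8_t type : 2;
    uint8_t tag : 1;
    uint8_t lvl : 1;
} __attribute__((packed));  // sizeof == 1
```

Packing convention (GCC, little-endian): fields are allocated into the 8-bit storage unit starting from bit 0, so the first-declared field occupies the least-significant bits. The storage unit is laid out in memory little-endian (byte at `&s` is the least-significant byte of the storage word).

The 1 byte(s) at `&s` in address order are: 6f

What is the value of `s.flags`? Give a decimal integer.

[0]=0x6f (little-endian) → word 0x6f
flags:2 @ bit 0 → (0x6f>>0)&0x3 = 0x3  ←
seq:1 @ bit 2 → (0x6f>>2)&0x1 = 0x1
err:1 @ bit 3 → (0x6f>>3)&0x1 = 0x1
type:2 @ bit 4 → (0x6f>>4)&0x3 = 0x2
tag:1 @ bit 6 → (0x6f>>6)&0x1 = 0x1
lvl:1 @ bit 7 → (0x6f>>7)&0x1 = 0x0

3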